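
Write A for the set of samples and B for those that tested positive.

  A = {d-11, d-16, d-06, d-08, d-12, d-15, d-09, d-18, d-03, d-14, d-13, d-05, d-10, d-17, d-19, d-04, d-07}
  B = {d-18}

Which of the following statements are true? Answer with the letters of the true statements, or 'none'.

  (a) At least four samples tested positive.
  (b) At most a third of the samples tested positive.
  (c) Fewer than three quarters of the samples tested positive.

(b), (c)

|A| = 17, |A ∩ B| = 1, |A ∖ B| = 16.
(a) |A ∩ B| ≥ 4: fails.
(b) |A ∩ B| / |A| ≤ 1/3: holds.
(c) |A ∩ B| / |A| < 3/4: holds.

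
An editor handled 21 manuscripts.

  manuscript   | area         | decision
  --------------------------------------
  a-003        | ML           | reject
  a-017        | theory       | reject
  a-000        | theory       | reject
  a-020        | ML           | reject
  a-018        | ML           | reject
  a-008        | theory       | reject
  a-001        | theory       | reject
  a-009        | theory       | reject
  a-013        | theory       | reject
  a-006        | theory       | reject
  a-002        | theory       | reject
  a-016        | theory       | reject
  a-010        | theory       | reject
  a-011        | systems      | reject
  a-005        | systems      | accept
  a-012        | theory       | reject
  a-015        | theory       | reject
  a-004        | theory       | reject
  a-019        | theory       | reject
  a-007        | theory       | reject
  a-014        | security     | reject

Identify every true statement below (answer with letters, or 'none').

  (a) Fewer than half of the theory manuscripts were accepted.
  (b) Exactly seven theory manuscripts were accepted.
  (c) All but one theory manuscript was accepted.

(a)

|A| = 15, |A ∩ B| = 0, |A ∖ B| = 15.
(a) |A ∩ B| < |A ∖ B|: holds.
(b) |A ∩ B| = 7: fails.
(c) |A ∖ B| = 1: fails.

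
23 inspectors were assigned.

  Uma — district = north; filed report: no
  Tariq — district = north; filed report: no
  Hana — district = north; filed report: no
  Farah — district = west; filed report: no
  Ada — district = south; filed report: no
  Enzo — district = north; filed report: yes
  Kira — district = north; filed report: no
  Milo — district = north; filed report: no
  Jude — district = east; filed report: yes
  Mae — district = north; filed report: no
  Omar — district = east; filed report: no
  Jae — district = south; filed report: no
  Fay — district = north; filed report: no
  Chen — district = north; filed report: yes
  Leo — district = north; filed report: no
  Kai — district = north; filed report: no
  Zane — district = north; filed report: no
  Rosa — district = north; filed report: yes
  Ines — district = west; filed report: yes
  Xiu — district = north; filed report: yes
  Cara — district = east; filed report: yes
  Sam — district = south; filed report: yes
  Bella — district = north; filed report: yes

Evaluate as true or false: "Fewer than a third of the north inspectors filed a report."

False

The determiner here denotes the relation: |A ∩ B| / |A| < 1/3.
|A| = 15, |A ∩ B| = 5, |A ∖ B| = 10.
|A ∩ B|/|A| = 5/15, so the statement is false.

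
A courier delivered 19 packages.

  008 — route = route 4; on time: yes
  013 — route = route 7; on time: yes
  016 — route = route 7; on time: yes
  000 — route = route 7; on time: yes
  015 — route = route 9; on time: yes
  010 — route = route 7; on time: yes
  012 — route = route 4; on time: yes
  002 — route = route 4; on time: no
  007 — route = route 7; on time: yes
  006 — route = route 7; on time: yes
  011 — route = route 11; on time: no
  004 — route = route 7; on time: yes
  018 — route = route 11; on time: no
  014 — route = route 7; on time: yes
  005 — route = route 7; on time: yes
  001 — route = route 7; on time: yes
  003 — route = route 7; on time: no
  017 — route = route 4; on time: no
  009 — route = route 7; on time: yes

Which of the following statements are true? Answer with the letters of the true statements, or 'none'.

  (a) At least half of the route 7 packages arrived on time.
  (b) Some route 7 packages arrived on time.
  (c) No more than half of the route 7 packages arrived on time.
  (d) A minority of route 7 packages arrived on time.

|A| = 12, |A ∩ B| = 11, |A ∖ B| = 1.
(a) |A ∩ B| ≥ |A ∖ B|: holds.
(b) A ∩ B ≠ ∅ (|A ∩ B| ≥ 1): holds.
(c) |A ∩ B| ≤ |A ∖ B|: fails.
(d) |A ∩ B| < |A ∖ B|: fails.

(a), (b)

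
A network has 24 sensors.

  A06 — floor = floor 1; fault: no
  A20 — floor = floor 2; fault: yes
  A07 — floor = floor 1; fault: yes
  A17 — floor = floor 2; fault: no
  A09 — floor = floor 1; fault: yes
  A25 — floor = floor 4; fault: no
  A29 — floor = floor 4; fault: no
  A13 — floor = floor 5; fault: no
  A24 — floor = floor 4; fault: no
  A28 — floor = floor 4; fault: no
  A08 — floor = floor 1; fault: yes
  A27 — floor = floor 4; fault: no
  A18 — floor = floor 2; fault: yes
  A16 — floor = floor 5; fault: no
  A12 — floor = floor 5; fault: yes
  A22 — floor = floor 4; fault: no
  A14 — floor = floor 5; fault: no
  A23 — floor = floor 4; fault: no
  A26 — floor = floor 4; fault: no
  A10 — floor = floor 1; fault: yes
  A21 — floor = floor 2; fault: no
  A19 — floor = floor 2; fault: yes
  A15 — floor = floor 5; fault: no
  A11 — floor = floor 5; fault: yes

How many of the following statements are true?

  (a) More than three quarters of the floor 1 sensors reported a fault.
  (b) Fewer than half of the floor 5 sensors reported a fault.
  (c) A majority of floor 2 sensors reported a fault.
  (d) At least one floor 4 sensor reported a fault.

(a) floor 1: |A| = 5, |A ∩ B| = 4; needs |A ∩ B| / |A| > 3/4 — true.
(b) floor 5: |A| = 6, |A ∩ B| = 2; needs |A ∩ B| < |A ∖ B| — true.
(c) floor 2: |A| = 5, |A ∩ B| = 3; needs |A ∩ B| > |A ∖ B| — true.
(d) floor 4: |A| = 8, |A ∩ B| = 0; needs A ∩ B ≠ ∅ (|A ∩ B| ≥ 1) — false.

3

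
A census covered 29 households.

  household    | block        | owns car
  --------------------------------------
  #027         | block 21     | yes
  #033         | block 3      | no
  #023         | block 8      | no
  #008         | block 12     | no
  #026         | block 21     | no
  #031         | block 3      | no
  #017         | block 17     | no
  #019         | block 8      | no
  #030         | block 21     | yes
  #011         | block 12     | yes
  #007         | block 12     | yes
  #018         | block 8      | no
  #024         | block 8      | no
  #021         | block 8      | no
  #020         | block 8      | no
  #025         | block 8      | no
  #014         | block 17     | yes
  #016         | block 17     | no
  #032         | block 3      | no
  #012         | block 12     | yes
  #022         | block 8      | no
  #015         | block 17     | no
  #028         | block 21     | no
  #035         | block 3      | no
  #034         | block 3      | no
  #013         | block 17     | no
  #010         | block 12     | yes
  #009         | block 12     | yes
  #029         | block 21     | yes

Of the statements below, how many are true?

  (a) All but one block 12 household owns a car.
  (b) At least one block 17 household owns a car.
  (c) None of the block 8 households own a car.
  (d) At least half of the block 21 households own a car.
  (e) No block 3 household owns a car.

5

(a) block 12: |A| = 6, |A ∩ B| = 5; needs |A ∖ B| = 1 — true.
(b) block 17: |A| = 5, |A ∩ B| = 1; needs A ∩ B ≠ ∅ (|A ∩ B| ≥ 1) — true.
(c) block 8: |A| = 8, |A ∩ B| = 0; needs A ∩ B = ∅ (|A ∩ B| = 0) — true.
(d) block 21: |A| = 5, |A ∩ B| = 3; needs |A ∩ B| ≥ |A ∖ B| — true.
(e) block 3: |A| = 5, |A ∩ B| = 0; needs A ∩ B = ∅ (|A ∩ B| = 0) — true.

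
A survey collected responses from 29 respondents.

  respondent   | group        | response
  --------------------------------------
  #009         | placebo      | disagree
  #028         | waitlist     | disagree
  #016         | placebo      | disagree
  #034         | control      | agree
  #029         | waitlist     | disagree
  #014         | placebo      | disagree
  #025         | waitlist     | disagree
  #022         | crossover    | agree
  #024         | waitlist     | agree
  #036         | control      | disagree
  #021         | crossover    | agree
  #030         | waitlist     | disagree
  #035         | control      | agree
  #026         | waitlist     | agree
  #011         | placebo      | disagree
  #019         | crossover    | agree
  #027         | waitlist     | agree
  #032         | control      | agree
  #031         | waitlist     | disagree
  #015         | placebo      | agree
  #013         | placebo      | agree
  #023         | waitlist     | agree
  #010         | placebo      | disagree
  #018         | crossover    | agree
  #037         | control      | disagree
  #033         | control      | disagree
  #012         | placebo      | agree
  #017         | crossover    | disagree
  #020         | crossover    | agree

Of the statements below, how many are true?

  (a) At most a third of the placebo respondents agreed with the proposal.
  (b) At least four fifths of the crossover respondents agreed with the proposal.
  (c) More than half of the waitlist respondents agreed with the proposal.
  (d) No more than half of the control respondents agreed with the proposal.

(a) placebo: |A| = 8, |A ∩ B| = 3; needs |A ∩ B| / |A| ≤ 1/3 — false.
(b) crossover: |A| = 6, |A ∩ B| = 5; needs |A ∩ B| / |A| ≥ 4/5 — true.
(c) waitlist: |A| = 9, |A ∩ B| = 4; needs |A ∩ B| > |A ∖ B| — false.
(d) control: |A| = 6, |A ∩ B| = 3; needs |A ∩ B| ≤ |A ∖ B| — true.

2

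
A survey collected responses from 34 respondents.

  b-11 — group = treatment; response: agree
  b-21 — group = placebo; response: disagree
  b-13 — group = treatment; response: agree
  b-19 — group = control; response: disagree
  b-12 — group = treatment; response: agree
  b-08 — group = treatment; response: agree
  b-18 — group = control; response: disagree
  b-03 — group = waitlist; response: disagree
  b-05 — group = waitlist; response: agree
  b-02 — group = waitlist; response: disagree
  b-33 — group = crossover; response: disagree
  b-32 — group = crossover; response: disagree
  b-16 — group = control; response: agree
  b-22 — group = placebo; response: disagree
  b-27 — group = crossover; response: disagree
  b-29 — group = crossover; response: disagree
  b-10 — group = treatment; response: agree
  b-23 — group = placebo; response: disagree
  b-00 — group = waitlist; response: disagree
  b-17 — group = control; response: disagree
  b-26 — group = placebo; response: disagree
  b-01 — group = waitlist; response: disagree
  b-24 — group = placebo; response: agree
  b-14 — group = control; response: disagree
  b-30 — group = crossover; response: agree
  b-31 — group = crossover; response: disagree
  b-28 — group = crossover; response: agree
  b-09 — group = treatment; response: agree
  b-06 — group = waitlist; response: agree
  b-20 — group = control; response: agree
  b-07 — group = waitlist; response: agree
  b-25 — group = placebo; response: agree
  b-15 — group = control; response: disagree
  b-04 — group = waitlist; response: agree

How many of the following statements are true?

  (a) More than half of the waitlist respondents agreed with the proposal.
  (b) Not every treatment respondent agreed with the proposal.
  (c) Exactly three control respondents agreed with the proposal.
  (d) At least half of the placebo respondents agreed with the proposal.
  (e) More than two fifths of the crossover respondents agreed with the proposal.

0

(a) waitlist: |A| = 8, |A ∩ B| = 4; needs |A ∩ B| > |A ∖ B| — false.
(b) treatment: |A| = 6, |A ∩ B| = 6; needs A ⊄ B (|A ∖ B| ≥ 1) — false.
(c) control: |A| = 7, |A ∩ B| = 2; needs |A ∩ B| = 3 — false.
(d) placebo: |A| = 6, |A ∩ B| = 2; needs |A ∩ B| ≥ |A ∖ B| — false.
(e) crossover: |A| = 7, |A ∩ B| = 2; needs |A ∩ B| / |A| > 2/5 — false.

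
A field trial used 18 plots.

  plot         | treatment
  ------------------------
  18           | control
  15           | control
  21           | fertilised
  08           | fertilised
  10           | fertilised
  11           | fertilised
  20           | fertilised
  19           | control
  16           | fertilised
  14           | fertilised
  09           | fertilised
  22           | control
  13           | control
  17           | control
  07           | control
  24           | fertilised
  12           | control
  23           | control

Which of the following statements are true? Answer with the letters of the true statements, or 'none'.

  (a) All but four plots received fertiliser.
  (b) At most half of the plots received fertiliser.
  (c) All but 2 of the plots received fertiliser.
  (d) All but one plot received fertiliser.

|A| = 18, |A ∩ B| = 9, |A ∖ B| = 9.
(a) |A ∖ B| = 4: fails.
(b) |A ∩ B| ≤ |A ∖ B|: holds.
(c) |A ∖ B| = 2: fails.
(d) |A ∖ B| = 1: fails.

(b)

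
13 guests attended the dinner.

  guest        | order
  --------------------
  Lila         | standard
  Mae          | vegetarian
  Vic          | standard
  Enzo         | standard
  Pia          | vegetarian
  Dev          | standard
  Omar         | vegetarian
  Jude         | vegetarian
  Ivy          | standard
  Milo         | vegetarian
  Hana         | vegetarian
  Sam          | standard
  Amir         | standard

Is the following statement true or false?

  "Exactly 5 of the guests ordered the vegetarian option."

False

'Exactly 5 of the guests ordered the vegetarian option' holds iff |A ∩ B| = 5.
A (the restrictor) = {Lila, Mae, Vic, Enzo, Pia, Dev, Omar, Jude, Ivy, Milo, Hana, Sam, Amir}, |A| = 13.
A ∩ B = {Mae, Pia, Omar, Jude, Milo, Hana}, so |A ∩ B| = 6.
|A ∩ B| = 6, so the statement is false.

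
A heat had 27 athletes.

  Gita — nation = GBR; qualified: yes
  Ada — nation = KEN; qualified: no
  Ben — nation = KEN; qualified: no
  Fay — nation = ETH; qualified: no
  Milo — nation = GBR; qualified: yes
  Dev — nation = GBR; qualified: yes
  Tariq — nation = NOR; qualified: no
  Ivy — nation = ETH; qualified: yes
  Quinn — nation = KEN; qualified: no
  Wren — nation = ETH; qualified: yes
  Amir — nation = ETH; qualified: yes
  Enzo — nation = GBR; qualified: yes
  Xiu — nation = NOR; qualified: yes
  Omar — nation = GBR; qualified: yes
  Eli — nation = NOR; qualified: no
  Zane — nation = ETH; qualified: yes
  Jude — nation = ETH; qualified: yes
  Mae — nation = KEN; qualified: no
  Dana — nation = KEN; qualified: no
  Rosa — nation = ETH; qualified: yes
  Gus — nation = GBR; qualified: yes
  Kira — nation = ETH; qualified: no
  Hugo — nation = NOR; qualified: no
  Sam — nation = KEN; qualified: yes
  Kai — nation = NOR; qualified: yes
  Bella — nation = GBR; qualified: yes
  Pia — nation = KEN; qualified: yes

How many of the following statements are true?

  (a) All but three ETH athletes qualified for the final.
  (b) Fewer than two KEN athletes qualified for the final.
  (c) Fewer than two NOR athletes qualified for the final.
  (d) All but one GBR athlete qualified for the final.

0

(a) ETH: |A| = 8, |A ∩ B| = 6; needs |A ∖ B| = 3 — false.
(b) KEN: |A| = 7, |A ∩ B| = 2; needs |A ∩ B| < 2 — false.
(c) NOR: |A| = 5, |A ∩ B| = 2; needs |A ∩ B| < 2 — false.
(d) GBR: |A| = 7, |A ∩ B| = 7; needs |A ∖ B| = 1 — false.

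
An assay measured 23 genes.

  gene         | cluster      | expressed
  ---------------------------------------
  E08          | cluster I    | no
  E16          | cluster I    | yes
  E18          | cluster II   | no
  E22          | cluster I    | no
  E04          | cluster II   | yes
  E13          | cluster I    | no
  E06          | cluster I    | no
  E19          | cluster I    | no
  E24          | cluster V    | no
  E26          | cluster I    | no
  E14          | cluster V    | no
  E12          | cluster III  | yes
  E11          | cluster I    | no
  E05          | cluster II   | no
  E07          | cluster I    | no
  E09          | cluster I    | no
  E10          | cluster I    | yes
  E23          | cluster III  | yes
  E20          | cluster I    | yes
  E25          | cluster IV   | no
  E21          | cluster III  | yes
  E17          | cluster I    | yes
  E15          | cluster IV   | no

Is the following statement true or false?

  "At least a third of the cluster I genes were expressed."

False

The determiner here denotes the relation: |A ∩ B| / |A| ≥ 1/3.
A (the restrictor) = {E08, E16, E22, E13, E06, E19, E26, E11, E07, E09, E10, E20, E17}, |A| = 13.
A ∩ B = {E16, E10, E20, E17}, so |A ∩ B| = 4.
A ∖ B = {E08, E22, E13, E06, E19, E26, E11, E07, E09}, so |A ∖ B| = 9.
|A ∩ B|/|A| = 4/13, so the statement is false.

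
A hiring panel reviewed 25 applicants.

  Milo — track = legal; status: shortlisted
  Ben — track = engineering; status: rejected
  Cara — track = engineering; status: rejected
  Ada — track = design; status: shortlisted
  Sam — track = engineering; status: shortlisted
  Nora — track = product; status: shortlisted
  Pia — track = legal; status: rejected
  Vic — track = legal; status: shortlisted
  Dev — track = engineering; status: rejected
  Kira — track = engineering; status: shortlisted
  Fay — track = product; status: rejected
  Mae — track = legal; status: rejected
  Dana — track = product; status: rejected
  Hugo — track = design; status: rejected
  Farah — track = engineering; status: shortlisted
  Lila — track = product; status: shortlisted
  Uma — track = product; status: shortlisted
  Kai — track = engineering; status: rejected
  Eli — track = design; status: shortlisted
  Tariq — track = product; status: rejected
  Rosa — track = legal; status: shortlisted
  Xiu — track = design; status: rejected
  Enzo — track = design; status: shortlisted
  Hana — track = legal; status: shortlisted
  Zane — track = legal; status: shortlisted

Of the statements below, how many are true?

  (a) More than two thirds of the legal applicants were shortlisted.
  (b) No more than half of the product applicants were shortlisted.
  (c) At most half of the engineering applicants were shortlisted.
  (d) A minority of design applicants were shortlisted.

(a) legal: |A| = 7, |A ∩ B| = 5; needs |A ∩ B| / |A| > 2/3 — true.
(b) product: |A| = 6, |A ∩ B| = 3; needs |A ∩ B| ≤ |A ∖ B| — true.
(c) engineering: |A| = 7, |A ∩ B| = 3; needs |A ∩ B| ≤ |A ∖ B| — true.
(d) design: |A| = 5, |A ∩ B| = 3; needs |A ∩ B| < |A ∖ B| — false.

3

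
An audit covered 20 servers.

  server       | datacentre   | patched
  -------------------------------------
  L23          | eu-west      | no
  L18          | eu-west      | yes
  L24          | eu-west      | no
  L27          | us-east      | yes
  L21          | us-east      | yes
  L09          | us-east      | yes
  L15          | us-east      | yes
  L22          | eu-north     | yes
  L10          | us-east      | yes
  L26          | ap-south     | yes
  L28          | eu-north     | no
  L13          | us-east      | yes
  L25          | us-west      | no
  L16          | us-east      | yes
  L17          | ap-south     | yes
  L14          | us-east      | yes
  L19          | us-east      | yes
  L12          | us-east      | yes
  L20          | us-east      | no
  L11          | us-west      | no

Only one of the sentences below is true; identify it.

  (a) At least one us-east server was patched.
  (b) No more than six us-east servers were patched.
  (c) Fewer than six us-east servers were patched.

(a)

|A| = 11, |A ∩ B| = 10, |A ∖ B| = 1.
(a) requires A ∩ B ≠ ∅ (|A ∩ B| ≥ 1): true.
(b) requires |A ∩ B| ≤ 6: false.
(c) requires |A ∩ B| < 6: false.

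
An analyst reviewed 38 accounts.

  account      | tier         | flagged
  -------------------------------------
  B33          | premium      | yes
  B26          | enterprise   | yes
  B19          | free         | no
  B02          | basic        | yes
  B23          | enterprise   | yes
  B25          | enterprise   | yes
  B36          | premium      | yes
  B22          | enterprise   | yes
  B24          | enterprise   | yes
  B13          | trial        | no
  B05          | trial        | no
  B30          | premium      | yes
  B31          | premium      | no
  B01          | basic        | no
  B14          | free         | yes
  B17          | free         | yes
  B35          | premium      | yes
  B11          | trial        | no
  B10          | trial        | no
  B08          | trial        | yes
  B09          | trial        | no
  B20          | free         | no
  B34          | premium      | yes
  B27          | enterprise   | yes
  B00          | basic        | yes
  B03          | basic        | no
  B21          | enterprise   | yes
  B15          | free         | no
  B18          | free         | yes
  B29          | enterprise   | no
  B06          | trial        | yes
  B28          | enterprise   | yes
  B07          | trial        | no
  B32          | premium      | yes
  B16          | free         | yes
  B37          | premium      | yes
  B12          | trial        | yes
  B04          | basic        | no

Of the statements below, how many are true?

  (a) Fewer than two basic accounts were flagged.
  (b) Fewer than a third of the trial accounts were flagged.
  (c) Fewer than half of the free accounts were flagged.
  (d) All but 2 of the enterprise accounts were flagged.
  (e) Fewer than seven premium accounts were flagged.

0

(a) basic: |A| = 5, |A ∩ B| = 2; needs |A ∩ B| < 2 — false.
(b) trial: |A| = 9, |A ∩ B| = 3; needs |A ∩ B| / |A| < 1/3 — false.
(c) free: |A| = 7, |A ∩ B| = 4; needs |A ∩ B| < |A ∖ B| — false.
(d) enterprise: |A| = 9, |A ∩ B| = 8; needs |A ∖ B| = 2 — false.
(e) premium: |A| = 8, |A ∩ B| = 7; needs |A ∩ B| < 7 — false.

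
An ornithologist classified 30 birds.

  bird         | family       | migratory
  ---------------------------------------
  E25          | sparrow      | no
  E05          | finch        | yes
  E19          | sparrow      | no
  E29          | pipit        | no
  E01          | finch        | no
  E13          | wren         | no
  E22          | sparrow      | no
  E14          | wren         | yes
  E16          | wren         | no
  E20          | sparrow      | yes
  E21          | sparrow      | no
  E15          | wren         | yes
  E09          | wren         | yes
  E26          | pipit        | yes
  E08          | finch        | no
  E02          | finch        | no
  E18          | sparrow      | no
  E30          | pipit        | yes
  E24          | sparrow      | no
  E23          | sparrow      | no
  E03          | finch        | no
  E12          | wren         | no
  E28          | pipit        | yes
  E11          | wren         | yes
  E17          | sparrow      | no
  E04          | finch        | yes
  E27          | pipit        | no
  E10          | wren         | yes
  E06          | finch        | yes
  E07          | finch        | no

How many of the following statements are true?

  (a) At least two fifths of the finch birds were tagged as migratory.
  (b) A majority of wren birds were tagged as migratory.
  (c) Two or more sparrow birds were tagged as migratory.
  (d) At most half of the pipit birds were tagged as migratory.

(a) finch: |A| = 8, |A ∩ B| = 3; needs |A ∩ B| / |A| ≥ 2/5 — false.
(b) wren: |A| = 8, |A ∩ B| = 5; needs |A ∩ B| > |A ∖ B| — true.
(c) sparrow: |A| = 9, |A ∩ B| = 1; needs |A ∩ B| ≥ 2 — false.
(d) pipit: |A| = 5, |A ∩ B| = 3; needs |A ∩ B| ≤ |A ∖ B| — false.

1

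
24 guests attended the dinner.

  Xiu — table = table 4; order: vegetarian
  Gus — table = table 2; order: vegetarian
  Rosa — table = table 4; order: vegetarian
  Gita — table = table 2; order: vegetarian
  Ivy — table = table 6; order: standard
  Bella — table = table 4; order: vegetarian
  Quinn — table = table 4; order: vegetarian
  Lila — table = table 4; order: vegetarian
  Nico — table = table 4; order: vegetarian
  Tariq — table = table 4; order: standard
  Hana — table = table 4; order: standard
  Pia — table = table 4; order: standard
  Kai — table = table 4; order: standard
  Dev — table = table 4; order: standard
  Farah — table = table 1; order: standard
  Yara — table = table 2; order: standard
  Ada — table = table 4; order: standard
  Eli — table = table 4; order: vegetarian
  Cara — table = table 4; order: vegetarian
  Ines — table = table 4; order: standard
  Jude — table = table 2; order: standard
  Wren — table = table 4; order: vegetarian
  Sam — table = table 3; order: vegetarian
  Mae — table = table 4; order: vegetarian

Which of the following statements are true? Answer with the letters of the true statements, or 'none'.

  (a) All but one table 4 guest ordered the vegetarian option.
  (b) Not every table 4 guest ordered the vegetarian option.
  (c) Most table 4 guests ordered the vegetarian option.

|A| = 17, |A ∩ B| = 10, |A ∖ B| = 7.
(a) |A ∖ B| = 1: fails.
(b) A ⊄ B (|A ∖ B| ≥ 1): holds.
(c) |A ∩ B| > |A ∖ B|: holds.

(b), (c)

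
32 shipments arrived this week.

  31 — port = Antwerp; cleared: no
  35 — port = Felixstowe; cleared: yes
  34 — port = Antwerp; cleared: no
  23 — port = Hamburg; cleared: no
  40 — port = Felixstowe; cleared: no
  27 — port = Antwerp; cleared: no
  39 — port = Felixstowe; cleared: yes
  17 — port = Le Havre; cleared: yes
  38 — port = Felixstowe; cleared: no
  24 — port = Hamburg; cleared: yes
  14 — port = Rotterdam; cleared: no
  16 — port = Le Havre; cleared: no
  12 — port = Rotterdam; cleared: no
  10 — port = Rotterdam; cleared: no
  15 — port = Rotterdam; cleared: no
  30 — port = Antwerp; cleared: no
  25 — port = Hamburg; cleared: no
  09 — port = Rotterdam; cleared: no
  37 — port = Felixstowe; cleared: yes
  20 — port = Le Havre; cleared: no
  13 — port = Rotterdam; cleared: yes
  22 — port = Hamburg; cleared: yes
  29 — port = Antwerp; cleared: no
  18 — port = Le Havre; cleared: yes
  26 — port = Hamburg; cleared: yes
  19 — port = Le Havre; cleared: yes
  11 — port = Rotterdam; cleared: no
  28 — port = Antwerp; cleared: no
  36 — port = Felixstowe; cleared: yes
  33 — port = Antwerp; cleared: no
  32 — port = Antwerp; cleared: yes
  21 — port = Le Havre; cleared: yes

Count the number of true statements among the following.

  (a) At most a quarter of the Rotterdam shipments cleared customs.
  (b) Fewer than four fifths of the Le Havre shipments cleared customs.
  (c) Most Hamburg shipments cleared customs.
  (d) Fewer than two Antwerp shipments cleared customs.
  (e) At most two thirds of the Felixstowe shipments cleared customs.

5

(a) Rotterdam: |A| = 7, |A ∩ B| = 1; needs |A ∩ B| / |A| ≤ 1/4 — true.
(b) Le Havre: |A| = 6, |A ∩ B| = 4; needs |A ∩ B| / |A| < 4/5 — true.
(c) Hamburg: |A| = 5, |A ∩ B| = 3; needs |A ∩ B| > |A ∖ B| — true.
(d) Antwerp: |A| = 8, |A ∩ B| = 1; needs |A ∩ B| < 2 — true.
(e) Felixstowe: |A| = 6, |A ∩ B| = 4; needs |A ∩ B| / |A| ≤ 2/3 — true.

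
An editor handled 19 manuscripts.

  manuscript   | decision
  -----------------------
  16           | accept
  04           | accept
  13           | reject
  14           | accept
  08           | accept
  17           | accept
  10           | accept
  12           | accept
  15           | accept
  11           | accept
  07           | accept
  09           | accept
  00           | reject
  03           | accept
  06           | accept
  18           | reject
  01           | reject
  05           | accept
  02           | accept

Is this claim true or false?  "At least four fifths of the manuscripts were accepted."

The determiner here denotes the relation: |A ∩ B| / |A| ≥ 4/5.
|A| = 19, |A ∩ B| = 15, |A ∖ B| = 4.
|A ∩ B|/|A| = 15/19, so the statement is false.

False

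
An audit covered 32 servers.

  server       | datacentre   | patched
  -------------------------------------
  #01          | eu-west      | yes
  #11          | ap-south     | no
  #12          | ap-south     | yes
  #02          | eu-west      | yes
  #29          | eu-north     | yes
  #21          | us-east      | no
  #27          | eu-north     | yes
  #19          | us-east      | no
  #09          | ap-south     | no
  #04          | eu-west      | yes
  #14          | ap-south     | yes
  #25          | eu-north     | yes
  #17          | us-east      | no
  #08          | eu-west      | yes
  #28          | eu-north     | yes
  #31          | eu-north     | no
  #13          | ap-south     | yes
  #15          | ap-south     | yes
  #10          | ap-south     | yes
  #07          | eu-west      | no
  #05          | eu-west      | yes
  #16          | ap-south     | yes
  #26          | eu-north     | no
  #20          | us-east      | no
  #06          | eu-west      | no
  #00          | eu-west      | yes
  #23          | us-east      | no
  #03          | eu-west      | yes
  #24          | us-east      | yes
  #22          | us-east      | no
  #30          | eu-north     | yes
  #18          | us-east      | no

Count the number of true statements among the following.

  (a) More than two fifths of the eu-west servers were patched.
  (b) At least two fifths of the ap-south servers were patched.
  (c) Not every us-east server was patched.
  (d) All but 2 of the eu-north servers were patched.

4

(a) eu-west: |A| = 9, |A ∩ B| = 7; needs |A ∩ B| / |A| > 2/5 — true.
(b) ap-south: |A| = 8, |A ∩ B| = 6; needs |A ∩ B| / |A| ≥ 2/5 — true.
(c) us-east: |A| = 8, |A ∩ B| = 1; needs A ⊄ B (|A ∖ B| ≥ 1) — true.
(d) eu-north: |A| = 7, |A ∩ B| = 5; needs |A ∖ B| = 2 — true.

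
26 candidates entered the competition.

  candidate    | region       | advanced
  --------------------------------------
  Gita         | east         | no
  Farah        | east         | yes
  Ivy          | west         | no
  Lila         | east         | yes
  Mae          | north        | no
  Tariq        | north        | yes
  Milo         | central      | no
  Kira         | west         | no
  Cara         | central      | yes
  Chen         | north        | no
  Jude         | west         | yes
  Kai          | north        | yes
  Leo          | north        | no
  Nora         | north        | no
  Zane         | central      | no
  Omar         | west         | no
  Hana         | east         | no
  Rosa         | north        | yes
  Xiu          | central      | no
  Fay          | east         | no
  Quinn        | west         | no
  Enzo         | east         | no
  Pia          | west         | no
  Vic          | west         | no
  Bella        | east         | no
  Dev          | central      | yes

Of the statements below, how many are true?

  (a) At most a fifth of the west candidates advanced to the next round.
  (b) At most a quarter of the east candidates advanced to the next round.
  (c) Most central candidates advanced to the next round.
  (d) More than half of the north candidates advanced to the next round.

1

(a) west: |A| = 7, |A ∩ B| = 1; needs |A ∩ B| / |A| ≤ 1/5 — true.
(b) east: |A| = 7, |A ∩ B| = 2; needs |A ∩ B| / |A| ≤ 1/4 — false.
(c) central: |A| = 5, |A ∩ B| = 2; needs |A ∩ B| > |A ∖ B| — false.
(d) north: |A| = 7, |A ∩ B| = 3; needs |A ∩ B| > |A ∖ B| — false.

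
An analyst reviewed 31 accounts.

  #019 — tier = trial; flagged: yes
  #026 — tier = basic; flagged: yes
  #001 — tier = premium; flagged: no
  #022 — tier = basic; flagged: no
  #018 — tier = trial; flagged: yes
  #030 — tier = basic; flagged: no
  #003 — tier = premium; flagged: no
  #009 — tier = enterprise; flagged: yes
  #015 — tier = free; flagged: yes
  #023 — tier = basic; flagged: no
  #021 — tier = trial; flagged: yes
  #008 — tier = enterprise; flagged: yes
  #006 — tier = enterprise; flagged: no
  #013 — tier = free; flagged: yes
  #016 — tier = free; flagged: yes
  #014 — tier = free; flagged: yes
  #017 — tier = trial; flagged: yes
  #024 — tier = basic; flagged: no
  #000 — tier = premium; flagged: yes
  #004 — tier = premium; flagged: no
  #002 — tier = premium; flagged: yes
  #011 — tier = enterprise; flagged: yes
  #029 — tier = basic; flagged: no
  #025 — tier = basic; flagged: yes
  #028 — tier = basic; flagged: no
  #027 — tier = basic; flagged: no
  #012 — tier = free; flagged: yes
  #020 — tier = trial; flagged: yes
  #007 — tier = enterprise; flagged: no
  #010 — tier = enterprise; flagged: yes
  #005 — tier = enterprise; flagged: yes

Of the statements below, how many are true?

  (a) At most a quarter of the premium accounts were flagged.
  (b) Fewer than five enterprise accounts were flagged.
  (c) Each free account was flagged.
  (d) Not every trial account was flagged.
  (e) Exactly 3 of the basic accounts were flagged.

(a) premium: |A| = 5, |A ∩ B| = 2; needs |A ∩ B| / |A| ≤ 1/4 — false.
(b) enterprise: |A| = 7, |A ∩ B| = 5; needs |A ∩ B| < 5 — false.
(c) free: |A| = 5, |A ∩ B| = 5; needs A ⊆ B, i.e. every element of A is in B (|A ∖ B| = 0) — true.
(d) trial: |A| = 5, |A ∩ B| = 5; needs A ⊄ B (|A ∖ B| ≥ 1) — false.
(e) basic: |A| = 9, |A ∩ B| = 2; needs |A ∩ B| = 3 — false.

1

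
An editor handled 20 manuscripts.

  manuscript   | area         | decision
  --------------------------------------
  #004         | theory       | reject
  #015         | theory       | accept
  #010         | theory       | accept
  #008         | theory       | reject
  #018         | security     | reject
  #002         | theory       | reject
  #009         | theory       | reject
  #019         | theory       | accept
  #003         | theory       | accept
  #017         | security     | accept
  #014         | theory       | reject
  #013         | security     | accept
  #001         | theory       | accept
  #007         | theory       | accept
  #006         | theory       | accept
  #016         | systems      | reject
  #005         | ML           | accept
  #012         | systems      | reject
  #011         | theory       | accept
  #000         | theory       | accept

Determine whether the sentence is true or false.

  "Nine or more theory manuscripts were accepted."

Truth condition: |A ∩ B| ≥ 9.
A (the restrictor) = {#004, #015, #010, #008, #002, #009, #019, #003, #014, #001, #007, #006, #011, #000}, |A| = 14.
A ∩ B = {#015, #010, #019, #003, #001, #007, #006, #011, #000}, so |A ∩ B| = 9.
|A ∩ B| = 9, so the statement is true.

True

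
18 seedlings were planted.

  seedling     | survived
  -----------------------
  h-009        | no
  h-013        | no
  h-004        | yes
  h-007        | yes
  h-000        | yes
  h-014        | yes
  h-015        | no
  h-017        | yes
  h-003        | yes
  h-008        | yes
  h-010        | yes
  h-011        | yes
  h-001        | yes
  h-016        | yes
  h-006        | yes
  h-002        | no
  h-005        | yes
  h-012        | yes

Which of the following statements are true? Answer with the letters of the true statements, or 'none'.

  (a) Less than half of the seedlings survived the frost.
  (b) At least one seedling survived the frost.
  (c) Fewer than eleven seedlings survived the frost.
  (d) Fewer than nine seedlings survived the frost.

(b)

|A| = 18, |A ∩ B| = 14, |A ∖ B| = 4.
(a) |A ∩ B| < |A ∖ B|: fails.
(b) A ∩ B ≠ ∅ (|A ∩ B| ≥ 1): holds.
(c) |A ∩ B| < 11: fails.
(d) |A ∩ B| < 9: fails.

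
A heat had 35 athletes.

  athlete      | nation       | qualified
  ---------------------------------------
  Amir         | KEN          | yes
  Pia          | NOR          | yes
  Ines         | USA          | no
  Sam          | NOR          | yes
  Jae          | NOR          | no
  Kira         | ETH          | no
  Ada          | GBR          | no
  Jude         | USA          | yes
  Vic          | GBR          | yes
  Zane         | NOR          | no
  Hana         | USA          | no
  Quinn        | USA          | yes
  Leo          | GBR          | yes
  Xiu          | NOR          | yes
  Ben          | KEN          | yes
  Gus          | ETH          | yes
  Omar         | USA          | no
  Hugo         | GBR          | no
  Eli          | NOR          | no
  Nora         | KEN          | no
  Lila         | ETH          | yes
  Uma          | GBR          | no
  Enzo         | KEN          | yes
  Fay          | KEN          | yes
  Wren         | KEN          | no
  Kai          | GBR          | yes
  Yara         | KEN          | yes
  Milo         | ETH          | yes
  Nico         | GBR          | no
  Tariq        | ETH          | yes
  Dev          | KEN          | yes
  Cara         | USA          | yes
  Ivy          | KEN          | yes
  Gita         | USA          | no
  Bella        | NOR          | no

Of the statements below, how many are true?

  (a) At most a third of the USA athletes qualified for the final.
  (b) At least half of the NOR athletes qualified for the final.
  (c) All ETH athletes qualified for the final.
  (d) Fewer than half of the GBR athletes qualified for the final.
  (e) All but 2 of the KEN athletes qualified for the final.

(a) USA: |A| = 7, |A ∩ B| = 3; needs |A ∩ B| / |A| ≤ 1/3 — false.
(b) NOR: |A| = 7, |A ∩ B| = 3; needs |A ∩ B| ≥ |A ∖ B| — false.
(c) ETH: |A| = 5, |A ∩ B| = 4; needs A ⊆ B, i.e. every element of A is in B (|A ∖ B| = 0) — false.
(d) GBR: |A| = 7, |A ∩ B| = 3; needs |A ∩ B| < |A ∖ B| — true.
(e) KEN: |A| = 9, |A ∩ B| = 7; needs |A ∖ B| = 2 — true.

2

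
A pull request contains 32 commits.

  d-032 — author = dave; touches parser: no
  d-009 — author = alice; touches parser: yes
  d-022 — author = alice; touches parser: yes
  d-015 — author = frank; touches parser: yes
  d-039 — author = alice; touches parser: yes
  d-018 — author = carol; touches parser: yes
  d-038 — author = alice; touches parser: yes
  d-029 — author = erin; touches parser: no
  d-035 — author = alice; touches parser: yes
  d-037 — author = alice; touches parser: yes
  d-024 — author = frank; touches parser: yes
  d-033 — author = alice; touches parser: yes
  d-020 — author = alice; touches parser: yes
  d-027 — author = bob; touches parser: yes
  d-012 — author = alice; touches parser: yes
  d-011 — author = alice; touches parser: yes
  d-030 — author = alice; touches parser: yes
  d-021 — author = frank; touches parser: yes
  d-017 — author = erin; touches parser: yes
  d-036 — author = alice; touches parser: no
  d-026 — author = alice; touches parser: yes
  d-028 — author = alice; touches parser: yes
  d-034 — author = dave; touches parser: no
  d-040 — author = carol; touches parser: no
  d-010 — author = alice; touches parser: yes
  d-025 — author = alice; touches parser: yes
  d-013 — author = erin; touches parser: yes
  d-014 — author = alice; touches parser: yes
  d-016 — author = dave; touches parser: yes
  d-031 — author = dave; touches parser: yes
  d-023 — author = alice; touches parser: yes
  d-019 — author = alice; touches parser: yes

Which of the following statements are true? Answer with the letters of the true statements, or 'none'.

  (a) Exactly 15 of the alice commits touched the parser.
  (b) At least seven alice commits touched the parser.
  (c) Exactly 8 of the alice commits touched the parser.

|A| = 19, |A ∩ B| = 18, |A ∖ B| = 1.
(a) |A ∩ B| = 15: fails.
(b) |A ∩ B| ≥ 7: holds.
(c) |A ∩ B| = 8: fails.

(b)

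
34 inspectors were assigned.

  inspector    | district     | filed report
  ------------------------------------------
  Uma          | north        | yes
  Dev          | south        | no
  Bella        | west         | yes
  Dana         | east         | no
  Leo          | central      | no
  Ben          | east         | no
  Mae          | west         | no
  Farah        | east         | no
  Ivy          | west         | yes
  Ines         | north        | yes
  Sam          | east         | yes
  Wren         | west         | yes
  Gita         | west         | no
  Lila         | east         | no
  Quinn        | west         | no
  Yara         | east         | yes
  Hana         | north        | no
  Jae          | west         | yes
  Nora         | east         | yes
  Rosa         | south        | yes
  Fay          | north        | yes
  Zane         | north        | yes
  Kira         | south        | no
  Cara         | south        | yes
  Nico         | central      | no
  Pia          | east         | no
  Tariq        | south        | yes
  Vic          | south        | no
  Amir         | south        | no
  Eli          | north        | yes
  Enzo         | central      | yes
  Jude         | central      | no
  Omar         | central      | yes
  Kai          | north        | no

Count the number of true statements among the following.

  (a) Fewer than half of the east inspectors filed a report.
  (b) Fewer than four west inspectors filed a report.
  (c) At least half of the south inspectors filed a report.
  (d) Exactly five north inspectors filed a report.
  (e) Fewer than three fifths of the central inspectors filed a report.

3

(a) east: |A| = 8, |A ∩ B| = 3; needs |A ∩ B| < |A ∖ B| — true.
(b) west: |A| = 7, |A ∩ B| = 4; needs |A ∩ B| < 4 — false.
(c) south: |A| = 7, |A ∩ B| = 3; needs |A ∩ B| ≥ |A ∖ B| — false.
(d) north: |A| = 7, |A ∩ B| = 5; needs |A ∩ B| = 5 — true.
(e) central: |A| = 5, |A ∩ B| = 2; needs |A ∩ B| / |A| < 3/5 — true.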